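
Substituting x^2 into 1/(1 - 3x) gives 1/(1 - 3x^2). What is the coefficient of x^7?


Since 1/(1 - 3x^2) only has even powers of x,
the coefficient of x^7 (odd) is 0.

0


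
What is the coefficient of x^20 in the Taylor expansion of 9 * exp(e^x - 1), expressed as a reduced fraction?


exp(e^x - 1) = sum_{k>=0} Bell_k x^k / k!, where Bell_k is the k-th Bell number.
So the coefficient of x^20 is 9 * Bell_20 / 20!.
Computing: Bell_20 = 51724158235372 and 20! = 2432902008176640000, giving
9 * 51724158235372/2432902008176640000 = 263898766507/1379196149760000.

263898766507/1379196149760000


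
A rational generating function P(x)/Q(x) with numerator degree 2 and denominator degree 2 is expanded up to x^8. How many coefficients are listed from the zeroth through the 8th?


Expanding up to x^8 gives the coefficients for x^0, x^1, ..., x^8.
That is 8 + 1 = 9 coefficients in total.

9


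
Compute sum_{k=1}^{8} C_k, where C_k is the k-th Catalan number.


C_1 through C_8: 1, 2, 5, 14, 42, 132, 429, 1430
Sum = 1 + 2 + 5 + 14 + 42 + 132 + 429 + 1430
= 2055

2055


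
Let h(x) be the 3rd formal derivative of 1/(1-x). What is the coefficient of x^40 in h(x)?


Differentiating 3 times: d^3/dx^3 [1/(1-x)] = 3!/(1-x)^4.
The expansion 1/(1-x)^4 = sum_{k>=0} C(k+3, 3) x^k, so the coefficient of x^n in 3!/(1-x)^4 is 3! * C(n+3, 3).
For n = 40: 6 * C(43, 3) = 6 * 12341 = 74046

74046


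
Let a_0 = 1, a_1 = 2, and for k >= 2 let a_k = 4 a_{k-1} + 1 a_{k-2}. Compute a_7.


Iterating the recurrence forward:
a_0 = 1
a_1 = 2
a_2 = 4*2 + 1*1 = 9
a_3 = 4*9 + 1*2 = 38
a_4 = 4*38 + 1*9 = 161
a_5 = 4*161 + 1*38 = 682
a_6 = 4*682 + 1*161 = 2889
a_7 = 4*2889 + 1*682 = 12238
So a_7 = 12238.

12238


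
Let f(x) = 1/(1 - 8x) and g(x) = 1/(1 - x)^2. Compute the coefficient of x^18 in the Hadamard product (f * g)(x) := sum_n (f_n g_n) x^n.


f has coefficients f_k = 8^k. For g = 1/(1 - x)^2 the coefficient is g_k = C(k + 1, 1) = k + 1. The Hadamard coefficient is (f * g)_k = 8^k * (k + 1).
For k = 18: 8^18 * 19 = 18014398509481984 * 19 = 342273571680157696.

342273571680157696


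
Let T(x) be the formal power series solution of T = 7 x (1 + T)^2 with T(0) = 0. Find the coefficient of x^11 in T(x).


Apply the Lagrange inversion formula: if T = 7 x * phi(T) with phi(t) = (1 + t)^2, then [x^n] T = 7^n * (1/n) [t^(n-1)] phi(t)^n = 7^n * (1/n) [t^(n-1)] (1 + t)^(2n) = 7^n * (1/n) C(2n, n-1).
Using the identity C(2n, n-1) = C(2n, n) * n / (n+1), the unscaled factor equals C(2n, n) / (n+1) = C_n, the n-th Catalan number.
For n = 11: C_11 = C(22, 11) / 12 = 705432/12 = 58786.
With the 7^11 = 1977326743 factor, the coefficient is 1977326743 * 58786 = 116239129913998.

116239129913998


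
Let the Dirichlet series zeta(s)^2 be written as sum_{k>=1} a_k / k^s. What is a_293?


The Dirichlet convolution of the constant function 1 with itself gives (1 * 1)(k) = sum_{d | k} 1 = d(k), the number of positive divisors of k.
Since zeta(s) = sum_{k>=1} 1/k^s, we have zeta(s)^2 = sum_{k>=1} d(k)/k^s, so a_k = d(k).
For k = 293: the divisors are 1, 293.
Count = 2.

2


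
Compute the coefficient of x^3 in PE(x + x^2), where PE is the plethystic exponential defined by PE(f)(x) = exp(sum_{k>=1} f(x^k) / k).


With f(x) = x + x^2, the exponent is sum_{k>=1} (x^k + x^(2k)) / k = -ln(1 - x) - ln(1 - x^2). Exponentiating:
PE(x + x^2) = 1 / ((1 - x)(1 - x^2)).
This is the generating function for partitions of n into parts of size 1 or 2. The number of 2's can be any j in 0..1, and the rest are 1's, so
[x^3] = floor(3/2) + 1 = 2.

2


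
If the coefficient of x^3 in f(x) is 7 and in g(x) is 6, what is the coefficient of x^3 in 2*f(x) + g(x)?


Scalar multiplication scales coefficients: 2 * 7 = 14.
Then add the g coefficient: 14 + 6
= 20

20


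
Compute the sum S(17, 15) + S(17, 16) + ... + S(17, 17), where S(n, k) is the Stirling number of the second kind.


By definition, S(n, k) counts partitions of an n-set into exactly k nonempty blocks.
Computing row n = 17 for k = 15..17:
S(17, k): 7820, 136, 1
Sum = 7957.

7957


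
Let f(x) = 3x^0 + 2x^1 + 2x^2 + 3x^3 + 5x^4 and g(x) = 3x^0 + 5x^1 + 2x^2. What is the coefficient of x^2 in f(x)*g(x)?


Cauchy product at x^2:
3*2 + 2*5 + 2*3
= 22

22


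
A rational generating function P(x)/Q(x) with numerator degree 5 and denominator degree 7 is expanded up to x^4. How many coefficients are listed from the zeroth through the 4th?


Expanding up to x^4 gives the coefficients for x^0, x^1, ..., x^4.
That is 4 + 1 = 5 coefficients in total.

5


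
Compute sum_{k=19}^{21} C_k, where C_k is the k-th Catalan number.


C_19 through C_21: 1767263190, 6564120420, 24466267020
Sum = 1767263190 + 6564120420 + 24466267020
= 32797650630

32797650630


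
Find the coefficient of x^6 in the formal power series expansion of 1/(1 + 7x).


Write 1/(1 + c x) = 1/(1 - (-c) x) and apply the geometric-series identity
1/(1 - y) = sum_{k>=0} y^k to get 1/(1 + c x) = sum_{k>=0} (-c)^k x^k.
So the coefficient of x^k is (-c)^k = (-1)^k * c^k.
Here c = 7 and k = 6:
(-7)^6 = 1 * 117649 = 117649

117649


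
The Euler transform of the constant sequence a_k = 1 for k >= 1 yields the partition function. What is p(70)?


The Euler transform converts the sequence a_k = 1 into the number of integer partitions.
Using the recurrence or dynamic programming:
p(70) = 4087968

4087968


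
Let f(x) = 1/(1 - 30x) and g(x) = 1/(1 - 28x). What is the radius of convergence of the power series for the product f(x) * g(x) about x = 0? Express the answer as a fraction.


The radius of 1/(1 - 30x) is 1/30 (nearest singularity at x = 1/30), and the radius of 1/(1 - 28x) is 1/28.
The product f(x)*g(x) = 1/((1 - 30x)(1 - 28x)) has singularities at both 1/30 and 1/28, so its radius of convergence is the distance to the nearest one:
min(1/30, 1/28) = 1/30.

1/30


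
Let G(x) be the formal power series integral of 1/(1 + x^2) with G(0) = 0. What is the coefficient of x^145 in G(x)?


1/(1 + x^2) = sum_{j>=0} (-1)^j x^(2j). Integrating termwise with G(0) = 0:
G(x) = sum_{j>=0} (-1)^j x^(2j+1) / (2j+1) = arctan(x).
Only odd powers are nonzero. For x^145 write 145 = 2*72 + 1, giving
(-1)^72 / 145 = 1/145 = 1/145.

1/145


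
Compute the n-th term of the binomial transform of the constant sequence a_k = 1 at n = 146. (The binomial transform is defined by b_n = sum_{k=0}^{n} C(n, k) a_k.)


With a_k = 1 for all k, b_n = sum_{k=0}^{n} C(n, k) = 2^n by the binomial theorem.
For n = 146: 2^146 = 89202980794122492566142873090593446023921664.

89202980794122492566142873090593446023921664


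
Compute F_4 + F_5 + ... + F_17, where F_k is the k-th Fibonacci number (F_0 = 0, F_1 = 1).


Use the identity sum_{k=0}^{N} F_k = F_{N+2} - 1 (which follows from F_{k+2} - F_{k+1} = F_k). Then
sum_{k=4}^{17} F_k = (F_{19} - 1) - (F_{5} - 1) = F_{19} - F_{5}.
Computing: F_{19} = 4181, F_{5} = 5, so
Sum = 4181 - 5 = 4176.

4176


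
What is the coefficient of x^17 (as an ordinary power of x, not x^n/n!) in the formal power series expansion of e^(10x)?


The exponential series is e^y = sum_{k>=0} y^k / k!. Substituting y = 10x gives
e^(10x) = sum_{k>=0} 10^k x^k / k!.
So the coefficient of x^n is a^n/n! with a = 10, n = 17:
10^17 / 17! = 100000000000000000/355687428096000 = 24414062500/86837751

24414062500/86837751


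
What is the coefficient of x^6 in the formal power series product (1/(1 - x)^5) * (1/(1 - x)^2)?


Combine the factors: (1/(1 - x)^5) * (1/(1 - x)^2) = 1/(1 - x)^7.
Then use 1/(1 - x)^r = sum_{k>=0} C(k + r - 1, r - 1) x^k with r = 7 and k = 6:
C(12, 6) = 924.

924


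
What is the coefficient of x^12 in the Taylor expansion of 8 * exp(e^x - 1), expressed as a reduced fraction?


exp(e^x - 1) = sum_{k>=0} Bell_k x^k / k!, where Bell_k is the k-th Bell number.
So the coefficient of x^12 is 8 * Bell_12 / 12!.
Computing: Bell_12 = 4213597 and 12! = 479001600, giving
8 * 4213597/479001600 = 4213597/59875200.

4213597/59875200


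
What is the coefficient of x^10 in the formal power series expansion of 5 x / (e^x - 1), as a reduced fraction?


The exponential generating function for Bernoulli numbers is
x / (e^x - 1) = sum_{k>=0} B_k x^k / k!.
So the coefficient of x^10 in 5 x / (e^x - 1) is 5 B_10 / 10!.
Computing: B_10 = 5/66, 10! = 3628800, giving
5 * 5/66 / 3628800 = 1/9580032.

1/9580032


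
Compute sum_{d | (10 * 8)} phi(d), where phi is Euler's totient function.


First, 10 * 8 = 80. One classical identity is sum_{d | n} phi(d) = n (each k in [1, n] has a unique gcd with n, and among the k's with gcd(k, n) = n/d there are phi(d) of them). So the sum equals 80. We also verify directly:
Divisors of 80: 1, 2, 4, 5, 8, 10, 16, 20, 40, 80.
phi values: 1, 1, 2, 4, 4, 4, 8, 8, 16, 32.
Sum = 80.

80


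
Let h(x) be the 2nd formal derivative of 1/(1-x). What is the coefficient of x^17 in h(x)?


Differentiating 2 times: d^2/dx^2 [1/(1-x)] = 2!/(1-x)^3.
The expansion 1/(1-x)^3 = sum_{k>=0} C(k+2, 2) x^k, so the coefficient of x^n in 2!/(1-x)^3 is 2! * C(n+2, 2).
For n = 17: 2 * C(19, 2) = 2 * 171 = 342

342


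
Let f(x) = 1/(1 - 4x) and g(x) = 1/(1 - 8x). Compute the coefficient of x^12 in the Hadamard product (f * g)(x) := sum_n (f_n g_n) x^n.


f has coefficients f_k = 4^k and g has coefficients g_k = 8^k, so the Hadamard product has coefficient (f*g)_k = 4^k * 8^k = 32^k.
For k = 12: 32^12 = 1152921504606846976.

1152921504606846976


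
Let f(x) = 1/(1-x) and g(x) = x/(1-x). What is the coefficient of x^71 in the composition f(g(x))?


First simplify the composition: f(g(x)) = 1/(1 - x/(1-x)) = (1-x)/((1-x) - x) = (1-x)/(1-2x).
Now extract the coefficient. Write (1-x)/(1-2x) = 1/(1-2x) - x/(1-2x).
The coefficient of x^n in 1/(1-2x) is 2^n, and in x/(1-2x) is 2^(n-1) (for n >= 1).
So the coefficient of x^71 is 2^71 - 2^70 = 2361183241434822606848 - 1180591620717411303424 = 1180591620717411303424.

1180591620717411303424


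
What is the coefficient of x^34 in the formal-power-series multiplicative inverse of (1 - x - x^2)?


Let the inverse be f(x) = sum_{k>=0} a_k x^k. From f(x) * (1 - x - x^2) = 1 and matching coefficients:
 x^0: a_0 = 1.
 x^1: a_1 - a_0 = 0, so a_1 = 1.
 x^k (k >= 2): a_k - a_{k-1} - a_{k-2} = 0, i.e. a_k = a_{k-1} + a_{k-2}.
This is the Fibonacci-type recurrence shifted so that a_0 = a_1 = 1.
Iterating: a_0=1, a_1=1, a_2=2, a_3=3, a_4=5, a_5=8, a_6=13, a_7=21, a_8=34, a_9=55, ...
a_34 = 9227465.

9227465


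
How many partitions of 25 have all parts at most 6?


Using the generating function (1-x)^(-1)(1-x^2)^(-1)...(1-x^6)^(-1),
the coefficient of x^25 counts these restricted partitions.
Result = 612

612


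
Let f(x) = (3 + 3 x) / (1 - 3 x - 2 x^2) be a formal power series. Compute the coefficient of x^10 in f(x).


Write f(x) = sum_{k>=0} a_k x^k. Multiplying both sides by 1 - 3 x - 2 x^2 gives
(1 - 3 x - 2 x^2) sum_{k>=0} a_k x^k = 3 + 3 x.
Matching coefficients:
 x^0: a_0 = 3
 x^1: a_1 - 3 a_0 = 3  =>  a_1 = 3*3 + 3 = 12
 x^k (k >= 2): a_k = 3 a_{k-1} + 2 a_{k-2}.
Iterating: a_2 = 42, a_3 = 150, a_4 = 534, a_5 = 1902, a_6 = 6774, a_7 = 24126, a_8 = 85926, a_9 = 306030, a_10 = 1089942.
So the coefficient of x^10 is 1089942.

1089942


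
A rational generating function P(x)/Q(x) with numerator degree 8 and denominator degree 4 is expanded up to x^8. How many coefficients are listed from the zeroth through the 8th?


Expanding up to x^8 gives the coefficients for x^0, x^1, ..., x^8.
That is 8 + 1 = 9 coefficients in total.

9


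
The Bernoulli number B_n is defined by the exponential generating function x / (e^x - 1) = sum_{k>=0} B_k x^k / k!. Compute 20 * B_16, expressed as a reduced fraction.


Bernoulli numbers can also be computed recursively via B_0 = 1 and sum_{j=0}^{m} C(m+1, j) B_j = 0 for m >= 1. Odd-index Bernoulli numbers vanish for k >= 3.
Computing B_16 = -3617/510, so 20 * B_16 = 20 * -3617/510 = -7234/51.

-7234/51


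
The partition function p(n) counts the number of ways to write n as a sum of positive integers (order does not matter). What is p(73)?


Using the generating function prod_{k>=1} 1/(1-x^k), we compute p(73).
By dynamic programming over parts 1 through 73:
p(73) = 6185689

6185689


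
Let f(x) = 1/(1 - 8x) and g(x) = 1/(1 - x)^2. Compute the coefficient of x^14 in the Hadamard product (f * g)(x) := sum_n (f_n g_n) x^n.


f has coefficients f_k = 8^k. For g = 1/(1 - x)^2 the coefficient is g_k = C(k + 1, 1) = k + 1. The Hadamard coefficient is (f * g)_k = 8^k * (k + 1).
For k = 14: 8^14 * 15 = 4398046511104 * 15 = 65970697666560.

65970697666560


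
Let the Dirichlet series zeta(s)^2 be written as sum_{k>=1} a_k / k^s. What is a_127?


The Dirichlet convolution of the constant function 1 with itself gives (1 * 1)(k) = sum_{d | k} 1 = d(k), the number of positive divisors of k.
Since zeta(s) = sum_{k>=1} 1/k^s, we have zeta(s)^2 = sum_{k>=1} d(k)/k^s, so a_k = d(k).
For k = 127: the divisors are 1, 127.
Count = 2.

2


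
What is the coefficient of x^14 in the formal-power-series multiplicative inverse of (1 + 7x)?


The inverse is 1/(1 + 7x). Apply the geometric identity 1/(1 - y) = sum_{k>=0} y^k with y = -7x:
1/(1 + 7x) = sum_{k>=0} (-7)^k x^k.
So the coefficient of x^14 is (-7)^14 = 678223072849.

678223072849


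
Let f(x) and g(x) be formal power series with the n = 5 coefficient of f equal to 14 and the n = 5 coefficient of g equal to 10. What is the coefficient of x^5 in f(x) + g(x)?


Addition of formal power series is termwise.
The coefficient of x^5 in f + g = 14 + 10
= 24

24


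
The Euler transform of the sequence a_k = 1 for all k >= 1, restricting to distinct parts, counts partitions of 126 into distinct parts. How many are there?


Partitions of 126 into distinct parts can be computed via generating function.
Product (1+x)(1+x^2)(1+x^3)...
The coefficient of x^126 = 3457027

3457027


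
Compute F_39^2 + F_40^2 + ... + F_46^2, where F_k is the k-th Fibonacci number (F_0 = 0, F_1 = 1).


There is a standard identity sum_{k=0}^{N} F_k^2 = F_N * F_{N+1} (proved inductively from the telescoping relation F_k^2 = F_k F_{k+1} - F_{k-1} F_k). Then
sum_{k=39}^{46} F_k^2 = F_46 F_47 - F_38 F_39.
Computing: F_46 = 1836311903, F_47 = 2971215073, F_38 = 39088169, F_39 = 63245986.
Sum = 1836311903 * 2971215073 - 39088169 * 63245986 = 5453605435133574285.

5453605435133574285


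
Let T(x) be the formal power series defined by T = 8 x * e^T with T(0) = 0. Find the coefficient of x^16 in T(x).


Apply the Lagrange inversion formula: if T = 8 x * phi(T) with phi(t) = e^t, then
[x^n] T = 8^n * (1/n) [t^(n-1)] phi(t)^n = 8^n * (1/n) [t^(n-1)] e^(n t) = 8^n * (1/n) * n^(n-1) / (n-1)! = 8^n * n^(n-1) / n!.
When c = 1 this is the Cayley count of rooted labeled trees on n vertices, divided by n!.
For n = 16: 8^16 * 16^15 / 16! = 281474976710656 * 1152921504606846976/20922789888000 = 9903520314283042199192993792/638512875.

9903520314283042199192993792/638512875


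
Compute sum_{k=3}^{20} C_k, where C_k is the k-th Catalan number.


C_3 through C_20: 5, 14, 42, 132, 429, 1430, 4862, 16796, 58786, 208012, 742900, 2674440, 9694845, 35357670, 129644790, 477638700, 1767263190, 6564120420
Sum = 5 + 14 + 42 + 132 + 429 + 1430 + 4862 + 16796 + 58786 + 208012 + 742900 + 2674440 + 9694845 + 35357670 + 129644790 + 477638700 + 1767263190 + 6564120420
= 8987427463

8987427463


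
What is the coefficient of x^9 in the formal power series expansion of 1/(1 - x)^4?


The expansion 1/(1 - x)^r = sum_{k>=0} C(k + r - 1, r - 1) x^k follows from the multiset / negative-binomial theorem (or from repeated differentiation of the geometric series).
For r = 4 and k = 9:
C(12, 3) = 479001600 / (6 * 362880) = 220.

220


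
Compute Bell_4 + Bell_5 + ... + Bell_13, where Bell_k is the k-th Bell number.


Recall Bell_k counts set partitions of a k-set (with Bell_0 = 1 by convention).
Bell_4 through Bell_13: 15, 52, 203, 877, 4140, 21147, 115975, 678570, 4213597, 27644437
Sum = 15 + 52 + 203 + 877 + 4140 + 21147 + 115975 + 678570 + 4213597 + 27644437 = 32679013.

32679013


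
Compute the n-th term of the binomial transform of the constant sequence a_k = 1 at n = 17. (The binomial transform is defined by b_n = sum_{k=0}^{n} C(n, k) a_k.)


With a_k = 1 for all k, b_n = sum_{k=0}^{n} C(n, k) = 2^n by the binomial theorem.
For n = 17: 2^17 = 131072.

131072


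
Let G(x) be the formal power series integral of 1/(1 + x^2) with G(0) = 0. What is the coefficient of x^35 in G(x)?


1/(1 + x^2) = sum_{j>=0} (-1)^j x^(2j). Integrating termwise with G(0) = 0:
G(x) = sum_{j>=0} (-1)^j x^(2j+1) / (2j+1) = arctan(x).
Only odd powers are nonzero. For x^35 write 35 = 2*17 + 1, giving
(-1)^17 / 35 = -1/35 = -1/35.

-1/35


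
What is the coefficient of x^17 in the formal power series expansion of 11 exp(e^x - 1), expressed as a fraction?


exp(e^x - 1) is the exponential generating function for the Bell numbers Bell_k: exp(e^x - 1) = sum_{k>=0} Bell_k x^k / k!.
So the coefficient of x^17 in 11 exp(e^x - 1) is 11 Bell_17 / 17!.
Computing: Bell_17 = 82864869804 and 17! = 355687428096000, giving
11 * 82864869804/355687428096000 = 255755771/99800064000.

255755771/99800064000


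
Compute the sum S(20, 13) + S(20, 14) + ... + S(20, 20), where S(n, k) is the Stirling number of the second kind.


By definition, S(n, k) counts partitions of an n-set into exactly k nonempty blocks.
Computing row n = 20 for k = 13..20:
S(20, k): 61068660380, 6302524580, 452329200, 22350954, 741285, 15675, 190, 1
Sum = 67846622265.

67846622265


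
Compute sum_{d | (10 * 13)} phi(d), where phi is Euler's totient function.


First, 10 * 13 = 130. One classical identity is sum_{d | n} phi(d) = n (each k in [1, n] has a unique gcd with n, and among the k's with gcd(k, n) = n/d there are phi(d) of them). So the sum equals 130. We also verify directly:
Divisors of 130: 1, 2, 5, 10, 13, 26, 65, 130.
phi values: 1, 1, 4, 4, 12, 12, 48, 48.
Sum = 130.

130


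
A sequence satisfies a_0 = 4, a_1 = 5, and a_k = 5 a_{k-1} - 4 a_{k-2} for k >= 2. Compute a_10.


The characteristic equation is t^2 - 5 t + 4 = 0, with roots r_1 = 4 and r_2 = 1 (so c_1 = r_1 + r_2, c_2 = -r_1 r_2 as required).
One can use the closed form a_n = A r_1^n + B r_2^n, but direct iteration is more reliable:
a_0 = 4, a_1 = 5, a_2 = 9, a_3 = 25, a_4 = 89, a_5 = 345, a_6 = 1369, a_7 = 5465, a_8 = 21849, a_9 = 87385, a_10 = 349529.
So a_10 = 349529.

349529


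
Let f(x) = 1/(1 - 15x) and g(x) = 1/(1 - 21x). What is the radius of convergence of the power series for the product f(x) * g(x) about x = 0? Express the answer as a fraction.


The radius of 1/(1 - 15x) is 1/15 (nearest singularity at x = 1/15), and the radius of 1/(1 - 21x) is 1/21.
The product f(x)*g(x) = 1/((1 - 15x)(1 - 21x)) has singularities at both 1/15 and 1/21, so its radius of convergence is the distance to the nearest one:
min(1/15, 1/21) = 1/21.

1/21


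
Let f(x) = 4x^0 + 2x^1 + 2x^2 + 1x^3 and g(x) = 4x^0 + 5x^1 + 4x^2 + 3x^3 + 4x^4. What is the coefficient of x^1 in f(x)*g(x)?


Cauchy product at x^1:
4*5 + 2*4
= 28

28


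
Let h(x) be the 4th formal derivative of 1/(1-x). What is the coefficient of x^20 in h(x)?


Differentiating 4 times: d^4/dx^4 [1/(1-x)] = 4!/(1-x)^5.
The expansion 1/(1-x)^5 = sum_{k>=0} C(k+4, 4) x^k, so the coefficient of x^n in 4!/(1-x)^5 is 4! * C(n+4, 4).
For n = 20: 24 * C(24, 4) = 24 * 10626 = 255024

255024


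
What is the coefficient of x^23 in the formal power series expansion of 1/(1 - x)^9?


The negative binomial / multiset identity is
1/(1 - x)^r = sum_{k>=0} C(k + r - 1, r - 1) x^k.
Here r = 9 and k = 23, so the coefficient is
C(23 + 8, 8) = C(31, 8)
= 7888725

7888725


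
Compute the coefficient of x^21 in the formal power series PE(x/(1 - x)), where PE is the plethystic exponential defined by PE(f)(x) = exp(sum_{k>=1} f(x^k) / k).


For f(x) = x/(1 - x) we have
sum_{k>=1} f(x^k) / k = sum_{k>=1} (1/k) * x^k / (1 - x^k) = sum_{k, m >= 1} x^(k m) / k,
which after exponentiating simplifies to
PE(x/(1 - x)) = prod_{k>=1} 1 / (1 - x^k).
This is the generating function for the partition function p(n), so the coefficient of x^21 is p(21).
Computing p(21) by dynamic programming over parts 1, 2, ..., 21: p(21) = 792.

792


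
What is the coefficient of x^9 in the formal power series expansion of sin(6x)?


The Maclaurin series is sin(t) = sum_{k>=0} (-1)^k t^(2k+1) / (2k+1)!, so substituting t = 6x, only odd powers of x are nonzero, with coefficient of x^(2k+1) equal to (-1)^k 6^(2k+1) / (2k+1)!.
Write 9 = 2*4 + 1, giving the coefficient (-1)^4 * 6^9 / 9! = 10077696/362880 = 972/35.

972/35


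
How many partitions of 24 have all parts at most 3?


Using the generating function (1-x)^(-1)(1-x^2)^(-1)(1-x^3)^(-1),
the coefficient of x^24 counts these restricted partitions.
Result = 61

61


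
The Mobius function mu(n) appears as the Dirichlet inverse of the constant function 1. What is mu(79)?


79 = 79 (all distinct primes).
mu(79) = (-1)^1 = -1

-1


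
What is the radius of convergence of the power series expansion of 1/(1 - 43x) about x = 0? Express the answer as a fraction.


Expanding 1/(1 - 43x) = sum_{k>=0} 43^k x^k, the series converges when |43x| < 1, i.e., |x| < 1/43.
So the radius of convergence is 1/43 = 1/43.

1/43


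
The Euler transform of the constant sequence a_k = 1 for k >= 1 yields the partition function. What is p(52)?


The Euler transform converts the sequence a_k = 1 into the number of integer partitions.
Using the recurrence or dynamic programming:
p(52) = 281589

281589


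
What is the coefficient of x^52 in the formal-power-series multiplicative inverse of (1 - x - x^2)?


Let the inverse be f(x) = sum_{k>=0} a_k x^k. From f(x) * (1 - x - x^2) = 1 and matching coefficients:
 x^0: a_0 = 1.
 x^1: a_1 - a_0 = 0, so a_1 = 1.
 x^k (k >= 2): a_k - a_{k-1} - a_{k-2} = 0, i.e. a_k = a_{k-1} + a_{k-2}.
This is the Fibonacci-type recurrence shifted so that a_0 = a_1 = 1.
Iterating: a_0=1, a_1=1, a_2=2, a_3=3, a_4=5, a_5=8, a_6=13, a_7=21, a_8=34, a_9=55, ...
a_52 = 53316291173.

53316291173


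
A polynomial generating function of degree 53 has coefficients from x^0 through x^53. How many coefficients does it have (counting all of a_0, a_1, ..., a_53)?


A polynomial of degree 53 takes the form a_0 + a_1 x + ... + a_53 x^53.
The number of coefficients is 53 + 1 = 54.

54


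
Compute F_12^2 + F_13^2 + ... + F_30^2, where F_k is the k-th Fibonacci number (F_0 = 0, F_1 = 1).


There is a standard identity sum_{k=0}^{N} F_k^2 = F_N * F_{N+1} (proved inductively from the telescoping relation F_k^2 = F_k F_{k+1} - F_{k-1} F_k). Then
sum_{k=12}^{30} F_k^2 = F_30 F_31 - F_11 F_12.
Computing: F_30 = 832040, F_31 = 1346269, F_11 = 89, F_12 = 144.
Sum = 832040 * 1346269 - 89 * 144 = 1120149645944.

1120149645944


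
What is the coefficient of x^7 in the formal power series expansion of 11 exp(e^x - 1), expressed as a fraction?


exp(e^x - 1) is the exponential generating function for the Bell numbers Bell_k: exp(e^x - 1) = sum_{k>=0} Bell_k x^k / k!.
So the coefficient of x^7 in 11 exp(e^x - 1) is 11 Bell_7 / 7!.
Computing: Bell_7 = 877 and 7! = 5040, giving
11 * 877/5040 = 9647/5040.

9647/5040


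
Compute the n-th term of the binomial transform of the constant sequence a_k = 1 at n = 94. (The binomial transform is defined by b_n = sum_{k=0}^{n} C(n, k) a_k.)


With a_k = 1 for all k, b_n = sum_{k=0}^{n} C(n, k) = 2^n by the binomial theorem.
For n = 94: 2^94 = 19807040628566084398385987584.

19807040628566084398385987584


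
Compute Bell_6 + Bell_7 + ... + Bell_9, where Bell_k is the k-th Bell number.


Recall Bell_k counts set partitions of a k-set (with Bell_0 = 1 by convention).
Bell_6 through Bell_9: 203, 877, 4140, 21147
Sum = 203 + 877 + 4140 + 21147 = 26367.

26367


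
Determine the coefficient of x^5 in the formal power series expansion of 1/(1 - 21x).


The geometric series identity gives 1/(1 - c x) = sum_{k>=0} c^k x^k, so the coefficient of x^k is c^k.
Here c = 21 and k = 5.
Computing: 21^5 = 4084101

4084101


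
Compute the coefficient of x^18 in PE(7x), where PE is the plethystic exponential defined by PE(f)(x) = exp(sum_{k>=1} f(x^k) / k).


With f(x) = 7x, the exponent is sum_{k>=1} 7 x^k / k = 7 * (-ln(1 - x)). Exponentiating:
PE(7x) = exp(-7 ln(1 - x)) = 1/(1 - x)^7.
By the negative binomial expansion, [x^n] 1/(1 - x)^7 = C(n + 6, 6).
For n = 18: C(24, 6) = 134596.

134596


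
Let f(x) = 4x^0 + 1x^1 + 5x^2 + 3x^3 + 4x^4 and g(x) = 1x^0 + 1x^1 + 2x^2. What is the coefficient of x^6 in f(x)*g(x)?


Cauchy product at x^6:
4*2
= 8

8


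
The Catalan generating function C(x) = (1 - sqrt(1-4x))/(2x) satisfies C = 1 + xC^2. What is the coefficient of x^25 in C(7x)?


Substituting x -> 7x scales the n-th coefficient by 7^n, so [x^25] C(7x) = 7^25 * C_25.
C_25 = C(2*25, 25)/(26) = 126410606437752/26 = 4861946401452.
So 7^25 * 4861946401452 = 1341068619663964900807 * 4861946401452 = 6520203749475414994957027780771764.

6520203749475414994957027780771764


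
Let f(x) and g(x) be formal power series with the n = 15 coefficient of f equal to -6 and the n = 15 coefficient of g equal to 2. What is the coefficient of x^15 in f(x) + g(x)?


Addition of formal power series is termwise.
The coefficient of x^15 in f + g = -6 + 2
= -4

-4


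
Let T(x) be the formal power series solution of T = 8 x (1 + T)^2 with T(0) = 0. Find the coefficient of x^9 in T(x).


Apply the Lagrange inversion formula: if T = 8 x * phi(T) with phi(t) = (1 + t)^2, then [x^n] T = 8^n * (1/n) [t^(n-1)] phi(t)^n = 8^n * (1/n) [t^(n-1)] (1 + t)^(2n) = 8^n * (1/n) C(2n, n-1).
Using the identity C(2n, n-1) = C(2n, n) * n / (n+1), the unscaled factor equals C(2n, n) / (n+1) = C_n, the n-th Catalan number.
For n = 9: C_9 = C(18, 9) / 10 = 48620/10 = 4862.
With the 8^9 = 134217728 factor, the coefficient is 134217728 * 4862 = 652566593536.

652566593536


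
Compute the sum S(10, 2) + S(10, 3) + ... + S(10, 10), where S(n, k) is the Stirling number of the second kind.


By definition, S(n, k) counts partitions of an n-set into exactly k nonempty blocks.
Computing row n = 10 for k = 2..10:
S(10, k): 511, 9330, 34105, 42525, 22827, 5880, 750, 45, 1
Sum = 115974.

115974


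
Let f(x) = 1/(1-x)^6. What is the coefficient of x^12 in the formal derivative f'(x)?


Differentiate: d/dx [ 1/(1-x)^r ] = r / (1-x)^(r+1).
Here r = 6, so f'(x) = 6 / (1-x)^7.
The expansion of 1/(1-x)^(r+1) has coefficient of x^n equal to C(n+r, r).
So the coefficient of x^12 in f'(x) is
6 * C(18, 6) = 6 * 18564 = 111384

111384


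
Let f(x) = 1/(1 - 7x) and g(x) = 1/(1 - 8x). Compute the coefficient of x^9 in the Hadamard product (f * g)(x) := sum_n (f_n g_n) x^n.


f has coefficients f_k = 7^k and g has coefficients g_k = 8^k, so the Hadamard product has coefficient (f*g)_k = 7^k * 8^k = 56^k.
For k = 9: 56^9 = 5416169448144896.

5416169448144896


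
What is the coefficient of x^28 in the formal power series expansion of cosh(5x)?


The Maclaurin series is cosh(t) = sum_{m>=0} t^(2m) / (2m)!, so substituting t = 5x, only even powers of x are nonzero, with coefficient of x^(2m) equal to 5^(2m) / (2m)!.
For x^28 the coefficient is 5^28/28! = 37252902984619140625/304888344611713860501504000000 = 2384185791015625/19512854055149687072096256.

2384185791015625/19512854055149687072096256


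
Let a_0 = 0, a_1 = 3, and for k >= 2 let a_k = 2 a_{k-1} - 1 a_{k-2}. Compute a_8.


Iterating the recurrence forward:
a_0 = 0
a_1 = 3
a_2 = 2*3 - 1*0 = 6
a_3 = 2*6 - 1*3 = 9
a_4 = 2*9 - 1*6 = 12
a_5 = 2*12 - 1*9 = 15
a_6 = 2*15 - 1*12 = 18
a_7 = 2*18 - 1*15 = 21
a_8 = 2*21 - 1*18 = 24
So a_8 = 24.

24


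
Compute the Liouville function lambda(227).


The Liouville function is lambda(k) = (-1)^Omega(k), where Omega(k) counts the prime factors of k with multiplicity.
Factoring: 227 = 227, so Omega(227) = 1.
lambda(227) = (-1)^1 = -1.

-1


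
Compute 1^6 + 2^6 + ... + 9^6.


This power sum has a closed form given by Faulhaber's formula
sum_{k=1}^{m} k^p = (1 / (p + 1)) * sum_{j=0}^{p} C(p + 1, j) B_j m^(p + 1 - j),
but for small m direct computation is fastest:
1 + 64 + 729 + 4096 + 15625 + 46656 + 117649 + 262144 + 531441 = 978405.

978405


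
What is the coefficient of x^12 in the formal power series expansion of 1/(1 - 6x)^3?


The general identity 1/(1 - c x)^r = sum_{k>=0} c^k C(k + r - 1, r - 1) x^k follows by substituting y = c x into 1/(1 - y)^r = sum_{k>=0} C(k + r - 1, r - 1) y^k.
For c = 6, r = 3, k = 12:
6^12 * C(14, 2) = 2176782336 * 91 = 198087192576.

198087192576


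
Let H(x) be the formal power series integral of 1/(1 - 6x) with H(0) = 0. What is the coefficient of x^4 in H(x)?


1/(1 - 6x) = sum_{k>=0} 6^k x^k. Integrating termwise with H(0) = 0:
H(x) = sum_{k>=0} 6^k x^(k+1) / (k+1) = sum_{m>=1} 6^(m-1) x^m / m.
For m = 4: 6^3/4 = 216/4 = 54.

54


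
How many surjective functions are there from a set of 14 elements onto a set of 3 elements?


By inclusion-exclusion on which target elements are missed, the number of surjections from an n-set onto a k-set is
surj(n, k) = sum_{j=0}^{k} (-1)^j C(k, j) (k - j)^n.
Equivalently surj(n, k) = k! * S(n, k), where S(n, k) is the Stirling number of the second kind.
For n = 14, k = 3:
S(14, 3) = 788970, so
surj = 3! * 788970 = 6 * 788970 = 4733820.

4733820


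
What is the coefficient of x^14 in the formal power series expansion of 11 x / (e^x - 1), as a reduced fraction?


The exponential generating function for Bernoulli numbers is
x / (e^x - 1) = sum_{k>=0} B_k x^k / k!.
So the coefficient of x^14 in 11 x / (e^x - 1) is 11 B_14 / 14!.
Computing: B_14 = 7/6, 14! = 87178291200, giving
11 * 7/6 / 87178291200 = 1/6793113600.

1/6793113600


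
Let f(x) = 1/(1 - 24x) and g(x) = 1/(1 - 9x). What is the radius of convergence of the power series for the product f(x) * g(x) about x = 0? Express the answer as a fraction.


The radius of 1/(1 - 24x) is 1/24 (nearest singularity at x = 1/24), and the radius of 1/(1 - 9x) is 1/9.
The product f(x)*g(x) = 1/((1 - 24x)(1 - 9x)) has singularities at both 1/24 and 1/9, so its radius of convergence is the distance to the nearest one:
min(1/24, 1/9) = 1/24.

1/24


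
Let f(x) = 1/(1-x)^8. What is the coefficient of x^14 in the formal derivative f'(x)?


Differentiate: d/dx [ 1/(1-x)^r ] = r / (1-x)^(r+1).
Here r = 8, so f'(x) = 8 / (1-x)^9.
The expansion of 1/(1-x)^(r+1) has coefficient of x^n equal to C(n+r, r).
So the coefficient of x^14 in f'(x) is
8 * C(22, 8) = 8 * 319770 = 2558160

2558160


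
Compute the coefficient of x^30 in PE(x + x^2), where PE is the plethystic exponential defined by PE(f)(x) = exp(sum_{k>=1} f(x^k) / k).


With f(x) = x + x^2, the exponent is sum_{k>=1} (x^k + x^(2k)) / k = -ln(1 - x) - ln(1 - x^2). Exponentiating:
PE(x + x^2) = 1 / ((1 - x)(1 - x^2)).
This is the generating function for partitions of n into parts of size 1 or 2. The number of 2's can be any j in 0..15, and the rest are 1's, so
[x^30] = floor(30/2) + 1 = 16.

16


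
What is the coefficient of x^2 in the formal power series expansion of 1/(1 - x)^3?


The expansion 1/(1 - x)^r = sum_{k>=0} C(k + r - 1, r - 1) x^k follows from the multiset / negative-binomial theorem (or from repeated differentiation of the geometric series).
For r = 3 and k = 2:
C(4, 2) = 24 / (2 * 2) = 6.

6


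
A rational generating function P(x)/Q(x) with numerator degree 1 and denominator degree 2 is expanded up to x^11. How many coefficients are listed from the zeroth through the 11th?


Expanding up to x^11 gives the coefficients for x^0, x^1, ..., x^11.
That is 11 + 1 = 12 coefficients in total.

12


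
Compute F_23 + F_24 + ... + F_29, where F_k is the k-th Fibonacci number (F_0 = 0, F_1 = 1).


Use the identity sum_{k=0}^{N} F_k = F_{N+2} - 1 (which follows from F_{k+2} - F_{k+1} = F_k). Then
sum_{k=23}^{29} F_k = (F_{31} - 1) - (F_{24} - 1) = F_{31} - F_{24}.
Computing: F_{31} = 1346269, F_{24} = 46368, so
Sum = 1346269 - 46368 = 1299901.

1299901


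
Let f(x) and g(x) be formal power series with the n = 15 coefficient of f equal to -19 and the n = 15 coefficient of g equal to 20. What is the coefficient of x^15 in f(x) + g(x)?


Addition of formal power series is termwise.
The coefficient of x^15 in f + g = -19 + 20
= 1

1


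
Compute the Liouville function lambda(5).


The Liouville function is lambda(k) = (-1)^Omega(k), where Omega(k) counts the prime factors of k with multiplicity.
Factoring: 5 = 5, so Omega(5) = 1.
lambda(5) = (-1)^1 = -1.

-1


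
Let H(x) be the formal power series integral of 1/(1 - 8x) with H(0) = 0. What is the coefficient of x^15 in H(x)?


1/(1 - 8x) = sum_{k>=0} 8^k x^k. Integrating termwise with H(0) = 0:
H(x) = sum_{k>=0} 8^k x^(k+1) / (k+1) = sum_{m>=1} 8^(m-1) x^m / m.
For m = 15: 8^14/15 = 4398046511104/15 = 4398046511104/15.

4398046511104/15


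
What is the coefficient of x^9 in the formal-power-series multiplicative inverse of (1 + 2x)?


The inverse is 1/(1 + 2x). Apply the geometric identity 1/(1 - y) = sum_{k>=0} y^k with y = -2x:
1/(1 + 2x) = sum_{k>=0} (-2)^k x^k.
So the coefficient of x^9 is (-2)^9 = -512.

-512


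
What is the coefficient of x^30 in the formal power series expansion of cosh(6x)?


The Maclaurin series is cosh(t) = sum_{m>=0} t^(2m) / (2m)!, so substituting t = 6x, only even powers of x are nonzero, with coefficient of x^(2m) equal to 6^(2m) / (2m)!.
For x^30 the coefficient is 6^30/30! = 221073919720733357899776/265252859812191058636308480000000 = 688747536/826385373016328125.

688747536/826385373016328125


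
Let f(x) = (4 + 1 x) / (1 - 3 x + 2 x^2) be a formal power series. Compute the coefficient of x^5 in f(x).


Write f(x) = sum_{k>=0} a_k x^k. Multiplying both sides by 1 - 3 x + 2 x^2 gives
(1 - 3 x + 2 x^2) sum_{k>=0} a_k x^k = 4 + 1 x.
Matching coefficients:
 x^0: a_0 = 4
 x^1: a_1 - 3 a_0 = 1  =>  a_1 = 3*4 + 1 = 13
 x^k (k >= 2): a_k = 3 a_{k-1} - 2 a_{k-2}.
Iterating: a_2 = 31, a_3 = 67, a_4 = 139, a_5 = 283.
So the coefficient of x^5 is 283.

283


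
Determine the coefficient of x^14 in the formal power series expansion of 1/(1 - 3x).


The geometric series identity gives 1/(1 - c x) = sum_{k>=0} c^k x^k, so the coefficient of x^k is c^k.
Here c = 3 and k = 14.
Computing: 3^14 = 4782969

4782969


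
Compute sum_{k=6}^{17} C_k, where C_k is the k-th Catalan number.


C_6 through C_17: 132, 429, 1430, 4862, 16796, 58786, 208012, 742900, 2674440, 9694845, 35357670, 129644790
Sum = 132 + 429 + 1430 + 4862 + 16796 + 58786 + 208012 + 742900 + 2674440 + 9694845 + 35357670 + 129644790
= 178405092

178405092


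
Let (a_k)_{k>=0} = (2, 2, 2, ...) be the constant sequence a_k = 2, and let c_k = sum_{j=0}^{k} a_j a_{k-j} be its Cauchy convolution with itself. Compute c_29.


Since a_j = 2 for all j >= 0, the convolution sum becomes
c_k = sum_{j=0}^{k} 2 * 2 = 4 * (k + 1).
Equivalently, the generating function of (a_k) is 2/(1 - x) and its square is 4/(1 - x)^2 = sum_{k>=0} 4(k + 1) x^k.
For k = 29: 4 * 30 = 120.

120


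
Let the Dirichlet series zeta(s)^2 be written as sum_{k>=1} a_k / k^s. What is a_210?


The Dirichlet convolution of the constant function 1 with itself gives (1 * 1)(k) = sum_{d | k} 1 = d(k), the number of positive divisors of k.
Since zeta(s) = sum_{k>=1} 1/k^s, we have zeta(s)^2 = sum_{k>=1} d(k)/k^s, so a_k = d(k).
For k = 210: the divisors are 1, 2, 3, 5, 6, 7, 10, 14, 15, 21, 30, 35, 42, 70, 105, 210.
Count = 16.

16


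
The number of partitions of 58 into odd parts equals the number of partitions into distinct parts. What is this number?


Computing partitions of 58 into odd parts (1, 3, 5, ...):
Using the generating function prod_{k>=0} 1/(1-x^(2k+1)),
the count is 8808

8808


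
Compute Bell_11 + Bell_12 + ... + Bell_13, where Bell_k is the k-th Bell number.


Recall Bell_k counts set partitions of a k-set (with Bell_0 = 1 by convention).
Bell_11 through Bell_13: 678570, 4213597, 27644437
Sum = 678570 + 4213597 + 27644437 = 32536604.

32536604


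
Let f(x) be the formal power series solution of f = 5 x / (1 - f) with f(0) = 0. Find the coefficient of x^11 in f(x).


Apply Lagrange inversion: f = 5 x * phi(f) with phi(t) = 1/(1 - t), so
[x^n] f = 5^n * (1/n) [t^(n-1)] phi(t)^n = 5^n * (1/n) [t^(n-1)] (1 - t)^(-n) = 5^n * (1/n) C(2n - 2, n - 1) = 5^n * C_{n-1}.
For n = 11: C_10 = C(20, 10) / 11 = 184756/11 = 16796.
With the 5^11 = 48828125 factor, the coefficient is 48828125 * 16796 = 820117187500.

820117187500


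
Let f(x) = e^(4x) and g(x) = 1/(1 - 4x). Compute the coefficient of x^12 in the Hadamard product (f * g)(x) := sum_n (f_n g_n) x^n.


Expanding: f_k = 4^k/k! (from e^(4x)) and g_k = 4^k (from 1/(1 - 4x)). So the Hadamard coefficient (f * g)_k = 4^k 4^k / k! = (16)^k / k!.
For k = 12: 16^12/12! = 281474976710656/479001600 = 274877906944/467775.

274877906944/467775


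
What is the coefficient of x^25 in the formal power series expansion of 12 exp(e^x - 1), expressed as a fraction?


exp(e^x - 1) is the exponential generating function for the Bell numbers Bell_k: exp(e^x - 1) = sum_{k>=0} Bell_k x^k / k!.
So the coefficient of x^25 in 12 exp(e^x - 1) is 12 Bell_25 / 25!.
Computing: Bell_25 = 4638590332229999353 and 25! = 15511210043330985984000000, giving
12 * 4638590332229999353/15511210043330985984000000 = 356814640940769181/99430833611096064000000.

356814640940769181/99430833611096064000000


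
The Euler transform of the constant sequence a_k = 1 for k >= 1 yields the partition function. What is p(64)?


The Euler transform converts the sequence a_k = 1 into the number of integer partitions.
Using the recurrence or dynamic programming:
p(64) = 1741630

1741630


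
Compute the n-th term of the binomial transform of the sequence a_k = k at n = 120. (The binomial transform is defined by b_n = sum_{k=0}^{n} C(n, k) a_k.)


With a_k = k, b_n = sum_{k=0}^{n} C(n, k) k. Using k * C(n, k) = n * C(n-1, k-1) gives b_n = n * sum_{k>=1} C(n-1, k-1) = n * 2^(n-1).
For n = 120: 120 * 2^119 = 120 * 664613997892457936451903530140172288 = 79753679747094952374228423616820674560.

79753679747094952374228423616820674560


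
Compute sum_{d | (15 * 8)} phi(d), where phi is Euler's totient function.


First, 15 * 8 = 120. One classical identity is sum_{d | n} phi(d) = n (each k in [1, n] has a unique gcd with n, and among the k's with gcd(k, n) = n/d there are phi(d) of them). So the sum equals 120. We also verify directly:
Divisors of 120: 1, 2, 3, 4, 5, 6, 8, 10, 12, 15, 20, 24, 30, 40, 60, 120.
phi values: 1, 1, 2, 2, 4, 2, 4, 4, 4, 8, 8, 8, 8, 16, 16, 32.
Sum = 120.

120


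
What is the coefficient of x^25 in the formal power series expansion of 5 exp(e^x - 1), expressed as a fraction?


exp(e^x - 1) is the exponential generating function for the Bell numbers Bell_k: exp(e^x - 1) = sum_{k>=0} Bell_k x^k / k!.
So the coefficient of x^25 in 5 exp(e^x - 1) is 5 Bell_25 / 25!.
Computing: Bell_25 = 4638590332229999353 and 25! = 15511210043330985984000000, giving
5 * 4638590332229999353/15511210043330985984000000 = 356814640940769181/238634000666630553600000.

356814640940769181/238634000666630553600000


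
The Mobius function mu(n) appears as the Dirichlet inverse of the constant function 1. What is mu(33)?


33 = 3 * 11 (all distinct primes).
mu(33) = (-1)^2 = 1

1


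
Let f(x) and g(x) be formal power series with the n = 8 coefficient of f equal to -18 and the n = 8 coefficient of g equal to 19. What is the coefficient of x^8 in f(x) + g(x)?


Addition of formal power series is termwise.
The coefficient of x^8 in f + g = -18 + 19
= 1

1


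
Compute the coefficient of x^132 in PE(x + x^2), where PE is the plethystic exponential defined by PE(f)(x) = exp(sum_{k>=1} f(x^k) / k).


With f(x) = x + x^2, the exponent is sum_{k>=1} (x^k + x^(2k)) / k = -ln(1 - x) - ln(1 - x^2). Exponentiating:
PE(x + x^2) = 1 / ((1 - x)(1 - x^2)).
This is the generating function for partitions of n into parts of size 1 or 2. The number of 2's can be any j in 0..66, and the rest are 1's, so
[x^132] = floor(132/2) + 1 = 67.

67
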